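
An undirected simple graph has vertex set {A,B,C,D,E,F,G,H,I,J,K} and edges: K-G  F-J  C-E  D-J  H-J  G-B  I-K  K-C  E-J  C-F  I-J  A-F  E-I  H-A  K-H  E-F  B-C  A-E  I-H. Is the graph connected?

A breadth-first search from A visits A, E, H, F, I, C, J, K, B, D, G — all 11 vertices — so the graph is connected.

Yes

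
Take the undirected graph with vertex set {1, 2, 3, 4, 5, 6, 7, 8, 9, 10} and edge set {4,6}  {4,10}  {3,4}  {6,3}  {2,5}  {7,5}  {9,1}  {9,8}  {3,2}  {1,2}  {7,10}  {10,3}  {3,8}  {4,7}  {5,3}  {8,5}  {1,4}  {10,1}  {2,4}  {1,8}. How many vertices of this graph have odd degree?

Degrees: 1:5, 2:4, 3:6, 4:6, 5:4, 6:2, 7:3, 8:4, 9:2, 10:4
Odd-degree vertices: 1, 7.

2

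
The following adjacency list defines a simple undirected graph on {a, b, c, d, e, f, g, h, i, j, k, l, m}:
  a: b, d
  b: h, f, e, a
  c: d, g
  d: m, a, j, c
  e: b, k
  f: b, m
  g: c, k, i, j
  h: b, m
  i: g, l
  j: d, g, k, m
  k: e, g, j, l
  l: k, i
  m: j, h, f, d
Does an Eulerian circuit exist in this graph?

Yes

Degrees: a:2, b:4, c:2, d:4, e:2, f:2, g:4, h:2, i:2, j:4, k:4, l:2, m:4
Every vertex has even degree and the edges form a single connected piece, so an Eulerian circuit exists.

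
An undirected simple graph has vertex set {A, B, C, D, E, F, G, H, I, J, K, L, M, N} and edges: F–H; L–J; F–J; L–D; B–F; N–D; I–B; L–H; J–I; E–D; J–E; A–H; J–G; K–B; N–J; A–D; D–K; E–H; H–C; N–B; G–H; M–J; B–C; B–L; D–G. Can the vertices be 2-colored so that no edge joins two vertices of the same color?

Color {B, D, H, J} black and {A, C, E, F, G, I, K, L, M, N} white. No edge joins two same-colored vertices, so the graph is bipartite.

Yes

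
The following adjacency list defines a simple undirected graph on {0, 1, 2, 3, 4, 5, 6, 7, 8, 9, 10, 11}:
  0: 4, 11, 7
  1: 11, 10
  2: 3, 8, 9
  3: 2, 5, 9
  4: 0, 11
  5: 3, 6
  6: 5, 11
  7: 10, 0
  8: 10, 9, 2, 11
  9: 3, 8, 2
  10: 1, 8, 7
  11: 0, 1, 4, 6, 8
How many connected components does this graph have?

Component: {0, 1, 2, 3, 4, 5, 6, 7, 8, 9, 10, 11}

1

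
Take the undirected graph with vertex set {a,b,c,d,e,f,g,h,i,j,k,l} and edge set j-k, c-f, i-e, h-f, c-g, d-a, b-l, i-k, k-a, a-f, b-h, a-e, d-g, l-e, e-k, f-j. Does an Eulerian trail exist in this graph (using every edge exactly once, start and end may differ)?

Yes

Degrees: a:4, b:2, c:2, d:2, e:4, f:4, g:2, h:2, i:2, j:2, k:4, l:2
Odd-degree vertices: none (0 total).
The non-isolated vertices are connected and exactly 0 have odd degree, so an Eulerian trail exists.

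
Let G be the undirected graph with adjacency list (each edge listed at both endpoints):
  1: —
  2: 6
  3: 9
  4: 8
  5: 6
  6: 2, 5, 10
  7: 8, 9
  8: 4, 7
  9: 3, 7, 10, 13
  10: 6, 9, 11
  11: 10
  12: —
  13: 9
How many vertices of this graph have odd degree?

Degrees: 1:0, 2:1, 3:1, 4:1, 5:1, 6:3, 7:2, 8:2, 9:4, 10:3, 11:1, 12:0, 13:1
Odd-degree vertices: 2, 3, 4, 5, 6, 10, 11, 13.

8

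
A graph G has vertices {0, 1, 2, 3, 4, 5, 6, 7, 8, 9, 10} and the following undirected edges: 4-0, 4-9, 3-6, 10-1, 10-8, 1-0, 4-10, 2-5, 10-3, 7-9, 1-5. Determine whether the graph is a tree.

The graph has 11 vertices and 11 edges.
Connected but with 11 > 10 edges, so it has a cycle and is not a tree.

No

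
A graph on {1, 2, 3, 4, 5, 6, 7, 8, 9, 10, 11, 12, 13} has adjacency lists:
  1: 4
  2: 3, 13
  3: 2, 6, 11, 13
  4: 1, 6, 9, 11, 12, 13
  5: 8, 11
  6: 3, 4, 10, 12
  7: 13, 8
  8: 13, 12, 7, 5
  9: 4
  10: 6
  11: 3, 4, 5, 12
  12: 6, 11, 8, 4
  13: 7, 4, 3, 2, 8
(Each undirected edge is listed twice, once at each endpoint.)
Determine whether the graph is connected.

Yes

A breadth-first search from 1 visits 1, 4, 6, 11, 13, 9, 12, 10, 3, 5, 2, 7, 8 — all 13 vertices — so the graph is connected.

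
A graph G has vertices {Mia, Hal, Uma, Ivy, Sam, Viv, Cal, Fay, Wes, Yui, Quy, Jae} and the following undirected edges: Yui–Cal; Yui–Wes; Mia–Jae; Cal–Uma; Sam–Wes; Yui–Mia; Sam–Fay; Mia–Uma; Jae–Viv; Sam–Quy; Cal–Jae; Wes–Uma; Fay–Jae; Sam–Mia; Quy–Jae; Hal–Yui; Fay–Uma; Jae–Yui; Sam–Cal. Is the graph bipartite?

Cal-Yui-Jae-Cal is an odd cycle (length 3), and a bipartite graph can contain only even cycles.

No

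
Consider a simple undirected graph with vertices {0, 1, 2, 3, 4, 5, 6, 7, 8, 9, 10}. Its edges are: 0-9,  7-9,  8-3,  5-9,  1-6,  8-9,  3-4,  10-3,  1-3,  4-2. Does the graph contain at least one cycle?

No

|V| = 11, |E| = 10, number of components = 1.
A forest on 11 vertices with 1 component has exactly 10 edges, which matches — so no cycle.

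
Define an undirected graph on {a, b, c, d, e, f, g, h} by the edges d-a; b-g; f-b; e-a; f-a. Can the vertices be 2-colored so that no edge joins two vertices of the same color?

Yes

A valid 2-coloring puts {c, d, e, f, g, h} on one side and {a, b} on the other; every edge crosses between the two sides.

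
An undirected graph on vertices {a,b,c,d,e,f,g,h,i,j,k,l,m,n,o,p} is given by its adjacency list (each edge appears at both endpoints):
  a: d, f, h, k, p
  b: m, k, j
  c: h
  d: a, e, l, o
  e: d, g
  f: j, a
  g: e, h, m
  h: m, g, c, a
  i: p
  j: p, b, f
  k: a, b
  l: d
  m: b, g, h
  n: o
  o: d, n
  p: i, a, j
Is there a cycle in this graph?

Yes

The graph has 16 vertices, 20 edges, and 1 connected component.
One cycle is a-d-e-g-h-m-b-j-p-a.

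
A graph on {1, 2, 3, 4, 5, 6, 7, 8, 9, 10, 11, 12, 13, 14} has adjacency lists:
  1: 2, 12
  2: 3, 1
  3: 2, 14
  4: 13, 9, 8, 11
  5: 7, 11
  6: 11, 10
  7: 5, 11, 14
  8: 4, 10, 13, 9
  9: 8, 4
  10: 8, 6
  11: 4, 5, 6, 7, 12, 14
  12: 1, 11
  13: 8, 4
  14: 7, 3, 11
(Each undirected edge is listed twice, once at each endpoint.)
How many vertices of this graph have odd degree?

Degrees: 1:2, 2:2, 3:2, 4:4, 5:2, 6:2, 7:3, 8:4, 9:2, 10:2, 11:6, 12:2, 13:2, 14:3
Odd-degree vertices: 7, 14.

2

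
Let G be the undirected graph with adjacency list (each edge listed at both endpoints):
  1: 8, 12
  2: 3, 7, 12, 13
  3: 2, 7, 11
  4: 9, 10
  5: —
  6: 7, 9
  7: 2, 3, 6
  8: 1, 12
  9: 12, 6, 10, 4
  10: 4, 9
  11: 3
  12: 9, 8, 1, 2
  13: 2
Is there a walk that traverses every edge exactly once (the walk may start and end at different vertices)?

No

Degrees: 1:2, 2:4, 3:3, 4:2, 5:0, 6:2, 7:3, 8:2, 9:4, 10:2, 11:1, 12:4, 13:1
Odd-degree vertices: 3, 7, 11, 13 (4 total).
An Eulerian trail requires 0 or 2 odd-degree vertices; here there are 4.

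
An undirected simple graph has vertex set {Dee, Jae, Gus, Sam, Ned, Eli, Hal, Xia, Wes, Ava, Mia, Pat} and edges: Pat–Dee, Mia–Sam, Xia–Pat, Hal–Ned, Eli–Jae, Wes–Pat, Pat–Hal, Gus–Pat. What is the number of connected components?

Component: {Ava}
Component: {Jae, Eli}
Component: {Sam, Mia}
Component: {Dee, Gus, Ned, Hal, Xia, Wes, Pat}

4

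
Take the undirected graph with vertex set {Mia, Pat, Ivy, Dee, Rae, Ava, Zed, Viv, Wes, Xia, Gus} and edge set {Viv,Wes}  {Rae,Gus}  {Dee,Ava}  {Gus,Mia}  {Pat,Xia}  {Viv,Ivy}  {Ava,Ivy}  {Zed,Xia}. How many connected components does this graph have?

Component: {Mia, Rae, Gus}
Component: {Pat, Zed, Xia}
Component: {Ivy, Dee, Ava, Viv, Wes}

3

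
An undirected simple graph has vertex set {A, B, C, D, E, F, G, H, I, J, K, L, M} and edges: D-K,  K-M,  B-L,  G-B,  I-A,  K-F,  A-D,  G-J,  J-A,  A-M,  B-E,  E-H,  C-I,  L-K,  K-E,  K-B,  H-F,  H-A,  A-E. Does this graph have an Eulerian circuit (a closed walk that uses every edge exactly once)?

Degrees: A:6, B:4, C:1, D:2, E:4, F:2, G:2, H:3, I:2, J:2, K:6, L:2, M:2
Vertices with odd degree: C, H. An Eulerian circuit requires all degrees even.

No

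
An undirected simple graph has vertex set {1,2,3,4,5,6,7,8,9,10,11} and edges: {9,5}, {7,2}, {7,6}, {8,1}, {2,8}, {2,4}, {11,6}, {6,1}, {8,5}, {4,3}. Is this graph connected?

No

Component: {10}
Component: {1, 2, 3, 4, 5, 6, 7, 8, 9, 11}
There are 2 separate components, so the graph is not connected.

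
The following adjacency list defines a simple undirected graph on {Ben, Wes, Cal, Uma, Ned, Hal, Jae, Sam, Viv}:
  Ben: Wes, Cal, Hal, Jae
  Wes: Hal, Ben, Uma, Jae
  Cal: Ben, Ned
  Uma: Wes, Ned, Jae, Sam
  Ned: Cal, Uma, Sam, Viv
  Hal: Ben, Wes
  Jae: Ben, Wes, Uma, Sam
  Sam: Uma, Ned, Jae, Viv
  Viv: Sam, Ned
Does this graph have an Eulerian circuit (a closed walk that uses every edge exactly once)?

Yes

Degrees: Ben:4, Wes:4, Cal:2, Uma:4, Ned:4, Hal:2, Jae:4, Sam:4, Viv:2
Every vertex has even degree and the edges form a single connected piece, so an Eulerian circuit exists.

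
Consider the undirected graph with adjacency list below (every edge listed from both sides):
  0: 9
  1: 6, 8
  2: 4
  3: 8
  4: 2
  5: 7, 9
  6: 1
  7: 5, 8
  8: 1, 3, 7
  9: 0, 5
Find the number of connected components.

Component: {2, 4}
Component: {0, 1, 3, 5, 6, 7, 8, 9}

2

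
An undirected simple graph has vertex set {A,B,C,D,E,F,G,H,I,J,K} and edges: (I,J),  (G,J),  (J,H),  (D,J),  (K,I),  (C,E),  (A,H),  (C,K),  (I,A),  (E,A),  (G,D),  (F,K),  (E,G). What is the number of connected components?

2

Component: {B}
Component: {A, C, D, E, F, G, H, I, J, K}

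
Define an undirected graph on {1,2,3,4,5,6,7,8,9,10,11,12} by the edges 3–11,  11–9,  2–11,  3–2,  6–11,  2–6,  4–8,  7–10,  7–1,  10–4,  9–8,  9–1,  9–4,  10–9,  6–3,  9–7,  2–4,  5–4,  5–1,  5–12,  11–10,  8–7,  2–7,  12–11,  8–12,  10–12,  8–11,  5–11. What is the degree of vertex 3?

3

Neighbors of 3: 2, 6, 11.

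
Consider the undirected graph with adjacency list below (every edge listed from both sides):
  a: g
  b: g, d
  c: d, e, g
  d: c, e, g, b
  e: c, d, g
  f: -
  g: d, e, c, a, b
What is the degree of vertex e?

Neighbors of e: c, d, g.

3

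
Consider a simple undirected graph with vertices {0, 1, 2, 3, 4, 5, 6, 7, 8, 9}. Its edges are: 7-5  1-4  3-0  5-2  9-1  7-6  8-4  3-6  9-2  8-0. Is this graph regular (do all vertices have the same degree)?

Degrees: 0:2, 1:2, 2:2, 3:2, 4:2, 5:2, 6:2, 7:2, 8:2, 9:2
Every vertex has degree 2, so the graph is 2-regular.

Yes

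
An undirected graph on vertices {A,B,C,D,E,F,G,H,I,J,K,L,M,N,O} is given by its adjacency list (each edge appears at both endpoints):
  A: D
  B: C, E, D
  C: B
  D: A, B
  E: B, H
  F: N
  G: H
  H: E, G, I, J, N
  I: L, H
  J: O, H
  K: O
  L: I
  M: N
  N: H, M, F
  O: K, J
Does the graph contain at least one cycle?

|V| = 15, |E| = 14, number of components = 1.
A forest on 15 vertices with 1 component has exactly 14 edges, which matches — so no cycle.

No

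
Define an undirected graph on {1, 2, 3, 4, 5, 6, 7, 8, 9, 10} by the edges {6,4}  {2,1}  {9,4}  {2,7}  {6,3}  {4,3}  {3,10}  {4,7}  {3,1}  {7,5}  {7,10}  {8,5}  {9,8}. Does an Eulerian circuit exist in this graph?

Yes

Degrees: 1:2, 2:2, 3:4, 4:4, 5:2, 6:2, 7:4, 8:2, 9:2, 10:2
All degrees are even and the non-isolated vertices are connected — an Eulerian circuit exists.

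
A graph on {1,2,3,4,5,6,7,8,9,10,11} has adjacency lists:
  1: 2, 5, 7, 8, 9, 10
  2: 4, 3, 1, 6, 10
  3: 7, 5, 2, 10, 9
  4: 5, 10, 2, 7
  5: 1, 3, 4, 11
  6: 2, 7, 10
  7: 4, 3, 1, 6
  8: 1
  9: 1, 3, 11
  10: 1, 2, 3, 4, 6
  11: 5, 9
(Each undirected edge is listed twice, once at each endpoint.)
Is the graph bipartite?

No

10-2-1-10 is an odd cycle (length 3), and a bipartite graph can contain only even cycles.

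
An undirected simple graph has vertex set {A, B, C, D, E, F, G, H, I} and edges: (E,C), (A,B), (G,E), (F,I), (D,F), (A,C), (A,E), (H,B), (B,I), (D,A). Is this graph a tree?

No

|V| = 9, |E| = 10.
Connected but with 10 > 8 edges, so it has a cycle and is not a tree.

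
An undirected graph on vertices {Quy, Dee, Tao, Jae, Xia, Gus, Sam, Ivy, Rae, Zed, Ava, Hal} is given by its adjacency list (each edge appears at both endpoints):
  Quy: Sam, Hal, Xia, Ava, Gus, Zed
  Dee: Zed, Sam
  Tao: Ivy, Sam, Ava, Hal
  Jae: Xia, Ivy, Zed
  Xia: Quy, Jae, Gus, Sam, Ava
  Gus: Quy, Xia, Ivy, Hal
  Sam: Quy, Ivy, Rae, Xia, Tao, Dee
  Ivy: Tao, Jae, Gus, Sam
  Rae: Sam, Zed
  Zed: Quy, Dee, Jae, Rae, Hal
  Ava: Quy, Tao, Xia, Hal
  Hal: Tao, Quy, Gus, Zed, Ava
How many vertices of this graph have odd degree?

Degrees: Quy:6, Dee:2, Tao:4, Jae:3, Xia:5, Gus:4, Sam:6, Ivy:4, Rae:2, Zed:5, Ava:4, Hal:5
Odd-degree vertices: Jae, Xia, Zed, Hal.

4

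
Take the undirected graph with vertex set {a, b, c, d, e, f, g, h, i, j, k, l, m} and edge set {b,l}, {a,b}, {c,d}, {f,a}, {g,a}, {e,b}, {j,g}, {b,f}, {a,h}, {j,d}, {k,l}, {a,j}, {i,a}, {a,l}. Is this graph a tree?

The graph has 13 vertices and 14 edges.
It is not connected, so it is not a tree.

No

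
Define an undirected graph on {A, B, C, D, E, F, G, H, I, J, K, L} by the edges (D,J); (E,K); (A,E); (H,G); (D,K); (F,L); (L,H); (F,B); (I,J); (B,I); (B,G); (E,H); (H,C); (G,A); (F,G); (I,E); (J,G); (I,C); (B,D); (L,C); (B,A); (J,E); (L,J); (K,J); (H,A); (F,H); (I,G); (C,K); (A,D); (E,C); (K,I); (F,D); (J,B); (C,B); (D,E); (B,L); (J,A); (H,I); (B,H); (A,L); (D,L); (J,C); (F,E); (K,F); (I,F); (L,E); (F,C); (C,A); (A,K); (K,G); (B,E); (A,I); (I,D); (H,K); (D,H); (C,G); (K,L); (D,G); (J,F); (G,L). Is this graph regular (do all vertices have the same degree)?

Yes

Degrees: A:10, B:10, C:10, D:10, E:10, F:10, G:10, H:10, I:10, J:10, K:10, L:10
All degrees equal 10; the graph is regular.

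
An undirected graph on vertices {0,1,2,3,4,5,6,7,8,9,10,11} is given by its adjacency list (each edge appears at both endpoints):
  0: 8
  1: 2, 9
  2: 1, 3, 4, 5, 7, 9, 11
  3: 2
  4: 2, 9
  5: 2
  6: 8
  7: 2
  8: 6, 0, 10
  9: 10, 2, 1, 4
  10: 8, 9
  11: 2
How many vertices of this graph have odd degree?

Degrees: 0:1, 1:2, 2:7, 3:1, 4:2, 5:1, 6:1, 7:1, 8:3, 9:4, 10:2, 11:1
Odd-degree vertices: 0, 2, 3, 5, 6, 7, 8, 11.

8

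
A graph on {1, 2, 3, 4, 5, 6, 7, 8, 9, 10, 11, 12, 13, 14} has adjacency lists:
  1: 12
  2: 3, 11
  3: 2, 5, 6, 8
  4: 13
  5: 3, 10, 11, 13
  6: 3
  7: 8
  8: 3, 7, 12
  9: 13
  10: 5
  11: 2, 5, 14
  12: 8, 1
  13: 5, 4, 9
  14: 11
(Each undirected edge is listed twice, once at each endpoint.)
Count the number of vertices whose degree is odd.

10

Degrees: 1:1, 2:2, 3:4, 4:1, 5:4, 6:1, 7:1, 8:3, 9:1, 10:1, 11:3, 12:2, 13:3, 14:1
Odd-degree vertices: 1, 4, 6, 7, 8, 9, 10, 11, 13, 14.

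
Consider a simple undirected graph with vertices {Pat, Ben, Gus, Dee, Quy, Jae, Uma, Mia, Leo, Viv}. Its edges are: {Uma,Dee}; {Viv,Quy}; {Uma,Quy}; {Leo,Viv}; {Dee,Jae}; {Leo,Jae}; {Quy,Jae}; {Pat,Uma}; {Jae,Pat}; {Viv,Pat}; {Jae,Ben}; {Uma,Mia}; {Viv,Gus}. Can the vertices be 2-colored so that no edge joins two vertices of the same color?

Yes

Partition the vertices as {Jae, Uma, Viv} vs {Pat, Ben, Gus, Dee, Quy, Mia, Leo}. Each listed edge has one endpoint in each part, so the graph is bipartite.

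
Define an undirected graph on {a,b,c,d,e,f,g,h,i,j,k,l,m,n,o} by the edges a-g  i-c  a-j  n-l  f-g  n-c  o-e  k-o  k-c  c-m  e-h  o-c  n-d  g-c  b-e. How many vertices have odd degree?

12

Degrees: a:2, b:1, c:6, d:1, e:3, f:1, g:3, h:1, i:1, j:1, k:2, l:1, m:1, n:3, o:3
Odd-degree vertices: b, d, e, f, g, h, i, j, l, m, n, o.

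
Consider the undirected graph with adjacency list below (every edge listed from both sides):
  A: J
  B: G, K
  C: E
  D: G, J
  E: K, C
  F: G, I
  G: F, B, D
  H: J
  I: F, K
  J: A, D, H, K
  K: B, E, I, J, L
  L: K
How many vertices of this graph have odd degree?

Degrees: A:1, B:2, C:1, D:2, E:2, F:2, G:3, H:1, I:2, J:4, K:5, L:1
Odd-degree vertices: A, C, G, H, K, L.

6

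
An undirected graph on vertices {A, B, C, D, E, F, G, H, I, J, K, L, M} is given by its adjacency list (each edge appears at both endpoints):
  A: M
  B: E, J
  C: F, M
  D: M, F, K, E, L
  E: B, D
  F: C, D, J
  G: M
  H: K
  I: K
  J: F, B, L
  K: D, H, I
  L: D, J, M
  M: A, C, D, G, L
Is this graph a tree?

|V| = 13, |E| = 16.
A tree on 13 vertices has exactly 12 edges; this graph has 16, so it contains a cycle and is not a tree.

No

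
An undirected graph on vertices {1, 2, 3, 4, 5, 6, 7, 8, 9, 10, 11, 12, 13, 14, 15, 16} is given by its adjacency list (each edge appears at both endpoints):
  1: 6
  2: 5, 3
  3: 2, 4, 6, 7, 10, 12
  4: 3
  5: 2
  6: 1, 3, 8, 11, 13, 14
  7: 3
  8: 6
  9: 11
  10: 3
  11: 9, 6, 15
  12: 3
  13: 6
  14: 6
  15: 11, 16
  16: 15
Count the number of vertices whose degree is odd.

12

Degrees: 1:1, 2:2, 3:6, 4:1, 5:1, 6:6, 7:1, 8:1, 9:1, 10:1, 11:3, 12:1, 13:1, 14:1, 15:2, 16:1
Odd-degree vertices: 1, 4, 5, 7, 8, 9, 10, 11, 12, 13, 14, 16.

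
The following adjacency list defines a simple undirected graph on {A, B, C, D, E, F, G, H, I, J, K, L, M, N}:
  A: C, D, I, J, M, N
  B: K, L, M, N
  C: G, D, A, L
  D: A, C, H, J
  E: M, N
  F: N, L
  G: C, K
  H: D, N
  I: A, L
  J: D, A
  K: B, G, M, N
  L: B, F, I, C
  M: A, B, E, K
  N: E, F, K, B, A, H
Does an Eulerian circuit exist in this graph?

Degrees: A:6, B:4, C:4, D:4, E:2, F:2, G:2, H:2, I:2, J:2, K:4, L:4, M:4, N:6
Every vertex has even degree and the edges form a single connected piece, so an Eulerian circuit exists.

Yes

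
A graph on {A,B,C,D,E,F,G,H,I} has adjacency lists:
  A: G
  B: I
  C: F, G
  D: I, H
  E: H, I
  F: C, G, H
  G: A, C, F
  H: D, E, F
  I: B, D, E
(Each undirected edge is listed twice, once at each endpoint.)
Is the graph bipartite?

No

The cycle G-C-F-G has length 3, which is odd, so the graph is not bipartite.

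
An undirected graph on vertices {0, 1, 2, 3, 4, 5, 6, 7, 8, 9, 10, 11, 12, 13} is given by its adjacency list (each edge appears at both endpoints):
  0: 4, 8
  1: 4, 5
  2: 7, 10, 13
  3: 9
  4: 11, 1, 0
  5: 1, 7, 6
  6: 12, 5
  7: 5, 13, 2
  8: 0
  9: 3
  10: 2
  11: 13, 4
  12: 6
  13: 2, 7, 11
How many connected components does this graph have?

2

Component: {3, 9}
Component: {0, 1, 2, 4, 5, 6, 7, 8, 10, 11, 12, 13}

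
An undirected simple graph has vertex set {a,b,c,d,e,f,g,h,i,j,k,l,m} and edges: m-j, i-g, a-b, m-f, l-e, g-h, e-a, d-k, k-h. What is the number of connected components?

4

Component: {c}
Component: {f, j, m}
Component: {a, b, e, l}
Component: {d, g, h, i, k}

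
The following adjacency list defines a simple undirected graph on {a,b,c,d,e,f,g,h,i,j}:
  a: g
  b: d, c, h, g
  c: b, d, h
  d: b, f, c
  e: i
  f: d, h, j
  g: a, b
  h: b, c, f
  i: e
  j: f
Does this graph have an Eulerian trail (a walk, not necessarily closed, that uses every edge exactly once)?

No

Degrees: a:1, b:4, c:3, d:3, e:1, f:3, g:2, h:3, i:1, j:1
Odd-degree vertices: a, c, d, e, f, h, i, j (8 total).
With 8 odd-degree vertices (more than two), no single trail can use every edge.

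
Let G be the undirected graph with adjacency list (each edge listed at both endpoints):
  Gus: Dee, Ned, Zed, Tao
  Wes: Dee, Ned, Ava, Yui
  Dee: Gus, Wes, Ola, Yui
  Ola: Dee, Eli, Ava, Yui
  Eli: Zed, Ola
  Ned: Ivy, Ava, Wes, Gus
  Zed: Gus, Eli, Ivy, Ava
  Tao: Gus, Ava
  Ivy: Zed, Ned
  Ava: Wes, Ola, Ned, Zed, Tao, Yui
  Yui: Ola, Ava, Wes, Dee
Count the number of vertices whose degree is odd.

Degrees: Gus:4, Wes:4, Dee:4, Ola:4, Eli:2, Ned:4, Zed:4, Tao:2, Ivy:2, Ava:6, Yui:4
Odd-degree vertices: none.

0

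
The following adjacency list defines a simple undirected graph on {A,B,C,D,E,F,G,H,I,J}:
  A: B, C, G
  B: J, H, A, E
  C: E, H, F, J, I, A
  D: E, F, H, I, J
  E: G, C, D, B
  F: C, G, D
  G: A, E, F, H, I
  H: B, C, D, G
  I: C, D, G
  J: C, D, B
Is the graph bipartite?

Yes

Color {B, C, D, G} black and {A, E, F, H, I, J} white. No edge joins two same-colored vertices, so the graph is bipartite.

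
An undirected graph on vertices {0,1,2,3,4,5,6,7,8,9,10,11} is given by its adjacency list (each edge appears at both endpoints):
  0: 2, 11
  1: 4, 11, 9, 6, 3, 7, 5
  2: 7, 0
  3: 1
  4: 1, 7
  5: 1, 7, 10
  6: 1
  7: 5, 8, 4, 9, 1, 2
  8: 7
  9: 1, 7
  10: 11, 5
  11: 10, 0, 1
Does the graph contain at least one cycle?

Yes

|V| = 12, |E| = 16, number of components = 1.
One cycle is 1-11-10-5-1.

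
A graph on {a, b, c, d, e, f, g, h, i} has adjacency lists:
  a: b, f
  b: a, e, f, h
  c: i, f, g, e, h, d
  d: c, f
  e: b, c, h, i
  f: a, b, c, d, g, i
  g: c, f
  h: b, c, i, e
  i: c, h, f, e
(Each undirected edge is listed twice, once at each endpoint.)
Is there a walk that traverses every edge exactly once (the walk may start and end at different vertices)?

Yes

Degrees: a:2, b:4, c:6, d:2, e:4, f:6, g:2, h:4, i:4
Odd-degree vertices: none (0 total).
With 0 odd-degree vertices and all edges in one connected piece, an Eulerian trail exists.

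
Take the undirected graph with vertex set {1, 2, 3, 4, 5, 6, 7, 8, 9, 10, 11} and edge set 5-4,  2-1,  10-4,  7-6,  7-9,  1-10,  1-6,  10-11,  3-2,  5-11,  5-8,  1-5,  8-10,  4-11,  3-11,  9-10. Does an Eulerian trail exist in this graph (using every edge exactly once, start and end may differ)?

Yes

Degrees: 1:4, 2:2, 3:2, 4:3, 5:4, 6:2, 7:2, 8:2, 9:2, 10:5, 11:4
Odd-degree vertices: 4, 10 (2 total).
With 2 odd-degree vertices and all edges in one connected piece, an Eulerian trail exists (from 4 to 10).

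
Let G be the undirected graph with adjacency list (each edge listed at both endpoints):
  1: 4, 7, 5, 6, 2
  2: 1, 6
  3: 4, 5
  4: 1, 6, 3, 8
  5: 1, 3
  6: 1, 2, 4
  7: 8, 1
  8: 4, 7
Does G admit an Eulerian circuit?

No

Degrees: 1:5, 2:2, 3:2, 4:4, 5:2, 6:3, 7:2, 8:2
Vertices with odd degree: 1, 6. An Eulerian circuit requires all degrees even.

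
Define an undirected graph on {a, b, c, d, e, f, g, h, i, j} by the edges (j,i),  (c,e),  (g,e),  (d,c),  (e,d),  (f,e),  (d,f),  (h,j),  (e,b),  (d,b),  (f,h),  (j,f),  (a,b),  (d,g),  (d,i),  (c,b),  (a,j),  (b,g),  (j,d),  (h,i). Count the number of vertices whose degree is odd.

8

Degrees: a:2, b:5, c:3, d:7, e:5, f:4, g:3, h:3, i:3, j:5
Odd-degree vertices: b, c, d, e, g, h, i, j.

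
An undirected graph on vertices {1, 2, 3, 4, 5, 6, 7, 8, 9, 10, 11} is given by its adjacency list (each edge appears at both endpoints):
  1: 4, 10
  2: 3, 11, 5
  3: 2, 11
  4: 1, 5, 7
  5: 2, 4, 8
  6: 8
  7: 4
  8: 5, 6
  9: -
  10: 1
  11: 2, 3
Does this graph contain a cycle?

Yes

|V| = 11, |E| = 10, number of components = 2.
Since 10 > 11 - 2, a cycle must exist; for instance 2-11-3-2.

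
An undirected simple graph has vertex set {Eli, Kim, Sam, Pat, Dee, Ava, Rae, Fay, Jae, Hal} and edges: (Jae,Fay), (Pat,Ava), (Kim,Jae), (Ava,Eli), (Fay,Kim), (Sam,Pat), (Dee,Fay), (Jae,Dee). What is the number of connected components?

Component: {Rae}
Component: {Hal}
Component: {Eli, Sam, Pat, Ava}
Component: {Kim, Dee, Fay, Jae}

4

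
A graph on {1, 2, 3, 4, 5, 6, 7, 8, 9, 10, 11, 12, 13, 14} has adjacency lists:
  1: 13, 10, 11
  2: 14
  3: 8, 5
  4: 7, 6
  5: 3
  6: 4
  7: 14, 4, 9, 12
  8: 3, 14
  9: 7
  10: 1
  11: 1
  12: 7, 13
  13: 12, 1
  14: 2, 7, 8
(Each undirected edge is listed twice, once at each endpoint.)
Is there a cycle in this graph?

No

The graph has 14 vertices, 13 edges, and 1 connected component.
A forest on 14 vertices with 1 component has exactly 13 edges, which matches — so no cycle.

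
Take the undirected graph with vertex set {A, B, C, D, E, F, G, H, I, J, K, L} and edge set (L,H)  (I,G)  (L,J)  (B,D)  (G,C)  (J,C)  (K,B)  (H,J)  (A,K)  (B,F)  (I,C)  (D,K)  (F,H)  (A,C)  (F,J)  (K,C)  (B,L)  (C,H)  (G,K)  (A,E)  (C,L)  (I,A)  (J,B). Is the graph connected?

Starting from A and exploring outward reaches every vertex (A, K, I, E, C, D, B, G, H, J, L, F); the graph is connected.

Yes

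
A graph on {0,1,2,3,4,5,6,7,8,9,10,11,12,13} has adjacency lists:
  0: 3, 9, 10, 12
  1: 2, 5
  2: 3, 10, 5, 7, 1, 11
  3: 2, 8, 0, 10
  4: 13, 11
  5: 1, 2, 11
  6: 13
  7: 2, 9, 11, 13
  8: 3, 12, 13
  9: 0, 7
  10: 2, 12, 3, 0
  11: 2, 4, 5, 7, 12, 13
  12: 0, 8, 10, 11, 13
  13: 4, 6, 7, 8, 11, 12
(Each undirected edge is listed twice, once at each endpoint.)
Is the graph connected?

A breadth-first search from 0 visits 0, 10, 12, 3, 9, 2, 11, 8, 13, 7, 1, 5, 4, 6 — all 14 vertices — so the graph is connected.

Yes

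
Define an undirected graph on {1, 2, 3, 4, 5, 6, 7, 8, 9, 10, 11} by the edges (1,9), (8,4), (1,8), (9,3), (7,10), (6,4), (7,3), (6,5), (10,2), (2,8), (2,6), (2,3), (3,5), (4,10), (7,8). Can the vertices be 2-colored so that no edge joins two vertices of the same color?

3-9-1-8-7-3 is an odd cycle (length 5), and a bipartite graph can contain only even cycles.

No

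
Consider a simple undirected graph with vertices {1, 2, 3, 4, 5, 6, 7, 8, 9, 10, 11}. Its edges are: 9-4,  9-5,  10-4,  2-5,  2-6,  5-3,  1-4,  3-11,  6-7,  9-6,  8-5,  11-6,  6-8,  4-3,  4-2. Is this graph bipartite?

No

6-9-5-3-11-6 is an odd cycle (length 5), and a bipartite graph can contain only even cycles.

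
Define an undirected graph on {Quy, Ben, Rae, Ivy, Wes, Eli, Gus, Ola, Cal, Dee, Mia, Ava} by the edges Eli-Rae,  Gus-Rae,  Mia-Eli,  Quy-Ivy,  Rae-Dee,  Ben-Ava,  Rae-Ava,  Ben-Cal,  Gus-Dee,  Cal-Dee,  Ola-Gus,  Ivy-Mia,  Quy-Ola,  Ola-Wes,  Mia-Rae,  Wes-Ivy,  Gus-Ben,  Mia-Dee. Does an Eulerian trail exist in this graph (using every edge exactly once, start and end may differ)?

Degrees: Quy:2, Ben:3, Rae:5, Ivy:3, Wes:2, Eli:2, Gus:4, Ola:3, Cal:2, Dee:4, Mia:4, Ava:2
Odd-degree vertices: Ben, Rae, Ivy, Ola (4 total).
With 4 odd-degree vertices (more than two), no single trail can use every edge.

No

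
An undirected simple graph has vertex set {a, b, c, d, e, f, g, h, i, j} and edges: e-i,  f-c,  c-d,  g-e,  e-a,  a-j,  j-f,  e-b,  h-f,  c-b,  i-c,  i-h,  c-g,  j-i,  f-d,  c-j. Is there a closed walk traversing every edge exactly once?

Degrees: a:2, b:2, c:6, d:2, e:4, f:4, g:2, h:2, i:4, j:4
Every vertex has even degree and the edges form a single connected piece, so an Eulerian circuit exists.

Yes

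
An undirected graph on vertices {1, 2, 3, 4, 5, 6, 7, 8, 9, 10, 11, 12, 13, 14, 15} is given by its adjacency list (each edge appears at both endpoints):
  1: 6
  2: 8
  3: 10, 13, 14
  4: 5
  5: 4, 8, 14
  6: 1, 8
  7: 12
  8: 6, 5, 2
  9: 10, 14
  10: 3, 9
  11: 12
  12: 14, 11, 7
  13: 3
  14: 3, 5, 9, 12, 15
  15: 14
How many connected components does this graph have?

1

Component: {1, 2, 3, 4, 5, 6, 7, 8, 9, 10, 11, 12, 13, 14, 15}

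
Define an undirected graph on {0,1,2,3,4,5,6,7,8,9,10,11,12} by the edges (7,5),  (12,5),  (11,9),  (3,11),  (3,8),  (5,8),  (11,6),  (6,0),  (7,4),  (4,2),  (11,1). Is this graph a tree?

|V| = 13, |E| = 11.
It splits into 2 components, so it cannot be a tree.

No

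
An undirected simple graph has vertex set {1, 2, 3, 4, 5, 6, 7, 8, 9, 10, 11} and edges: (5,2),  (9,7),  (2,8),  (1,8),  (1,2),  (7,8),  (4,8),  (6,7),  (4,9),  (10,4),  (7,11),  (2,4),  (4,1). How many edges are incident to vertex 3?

3 has no neighbors.

0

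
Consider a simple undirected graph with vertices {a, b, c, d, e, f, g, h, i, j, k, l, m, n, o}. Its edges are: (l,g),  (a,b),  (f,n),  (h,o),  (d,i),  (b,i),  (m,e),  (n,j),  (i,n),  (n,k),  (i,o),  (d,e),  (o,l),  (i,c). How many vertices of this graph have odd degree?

Degrees: a:1, b:2, c:1, d:2, e:2, f:1, g:1, h:1, i:5, j:1, k:1, l:2, m:1, n:4, o:3
Odd-degree vertices: a, c, f, g, h, i, j, k, m, o.

10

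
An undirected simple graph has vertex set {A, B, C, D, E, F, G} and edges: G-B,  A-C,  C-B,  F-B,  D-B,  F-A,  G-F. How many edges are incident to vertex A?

Neighbors of A: C, F.

2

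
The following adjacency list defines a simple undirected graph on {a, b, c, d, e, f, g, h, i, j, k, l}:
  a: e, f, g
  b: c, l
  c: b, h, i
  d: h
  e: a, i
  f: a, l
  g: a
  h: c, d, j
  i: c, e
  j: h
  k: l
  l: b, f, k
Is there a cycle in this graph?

The graph has 12 vertices, 12 edges, and 1 connected component.
One cycle is a-f-l-b-c-i-e-a.

Yes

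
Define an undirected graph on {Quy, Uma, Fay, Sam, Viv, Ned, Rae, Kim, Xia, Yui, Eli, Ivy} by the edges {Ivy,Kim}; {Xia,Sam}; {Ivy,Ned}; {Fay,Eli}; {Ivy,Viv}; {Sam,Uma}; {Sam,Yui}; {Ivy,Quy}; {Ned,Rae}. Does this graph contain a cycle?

The graph has 12 vertices, 9 edges, and 3 connected components.
Since 9 = 12 - 3, the graph is a forest and contains no cycle.

No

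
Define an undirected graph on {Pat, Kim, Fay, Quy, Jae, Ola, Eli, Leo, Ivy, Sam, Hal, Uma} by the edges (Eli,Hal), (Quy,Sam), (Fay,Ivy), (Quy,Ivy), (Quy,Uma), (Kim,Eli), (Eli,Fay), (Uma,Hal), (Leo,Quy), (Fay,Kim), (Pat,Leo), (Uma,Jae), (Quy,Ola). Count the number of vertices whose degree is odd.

Degrees: Pat:1, Kim:2, Fay:3, Quy:5, Jae:1, Ola:1, Eli:3, Leo:2, Ivy:2, Sam:1, Hal:2, Uma:3
Odd-degree vertices: Pat, Fay, Quy, Jae, Ola, Eli, Sam, Uma.

8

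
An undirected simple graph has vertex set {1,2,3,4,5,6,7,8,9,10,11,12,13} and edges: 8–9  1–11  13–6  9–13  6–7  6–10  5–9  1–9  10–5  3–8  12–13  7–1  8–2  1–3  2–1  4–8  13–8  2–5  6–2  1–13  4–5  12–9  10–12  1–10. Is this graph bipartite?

1-9-13-1 is an odd cycle (length 3), and a bipartite graph can contain only even cycles.

No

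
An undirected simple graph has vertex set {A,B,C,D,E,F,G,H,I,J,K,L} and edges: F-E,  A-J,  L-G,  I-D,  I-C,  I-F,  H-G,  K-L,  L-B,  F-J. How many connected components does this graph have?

2

Component: {B, G, H, K, L}
Component: {A, C, D, E, F, I, J}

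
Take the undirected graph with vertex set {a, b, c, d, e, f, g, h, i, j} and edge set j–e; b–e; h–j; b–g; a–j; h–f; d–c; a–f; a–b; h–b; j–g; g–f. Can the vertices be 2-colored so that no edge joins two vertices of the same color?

Yes

Partition the vertices as {b, d, f, i, j} vs {a, c, e, g, h}. Each listed edge has one endpoint in each part, so the graph is bipartite.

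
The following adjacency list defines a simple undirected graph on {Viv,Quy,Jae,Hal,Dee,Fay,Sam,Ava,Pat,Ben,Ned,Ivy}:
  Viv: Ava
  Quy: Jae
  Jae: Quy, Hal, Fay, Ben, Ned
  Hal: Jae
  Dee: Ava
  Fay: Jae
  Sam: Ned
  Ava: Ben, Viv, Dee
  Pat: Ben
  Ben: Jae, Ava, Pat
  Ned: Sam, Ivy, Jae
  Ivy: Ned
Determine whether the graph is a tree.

Yes

|V| = 12, |E| = 11.
Connected and |E| = |V| - 1, which characterizes a tree.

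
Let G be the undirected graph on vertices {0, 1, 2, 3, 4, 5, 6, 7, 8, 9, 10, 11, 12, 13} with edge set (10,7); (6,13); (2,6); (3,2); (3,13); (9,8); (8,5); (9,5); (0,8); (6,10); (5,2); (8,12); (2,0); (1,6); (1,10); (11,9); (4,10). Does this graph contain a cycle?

Yes

The graph has 14 vertices, 17 edges, and 1 connected component.
Since 17 > 14 - 1, a cycle must exist; for instance 6-10-1-6.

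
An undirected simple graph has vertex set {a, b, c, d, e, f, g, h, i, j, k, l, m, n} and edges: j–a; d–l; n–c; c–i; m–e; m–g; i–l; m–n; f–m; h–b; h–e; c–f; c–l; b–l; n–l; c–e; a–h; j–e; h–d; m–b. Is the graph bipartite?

No

The cycle l-c-n-l has length 3, which is odd, so the graph is not bipartite.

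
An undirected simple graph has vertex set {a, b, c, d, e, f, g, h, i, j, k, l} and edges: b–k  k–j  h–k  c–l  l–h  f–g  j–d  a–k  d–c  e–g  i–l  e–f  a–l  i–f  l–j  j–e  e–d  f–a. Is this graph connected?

Yes

A breadth-first search from a visits a, k, f, l, h, j, b, i, e, g, c, d — all 12 vertices — so the graph is connected.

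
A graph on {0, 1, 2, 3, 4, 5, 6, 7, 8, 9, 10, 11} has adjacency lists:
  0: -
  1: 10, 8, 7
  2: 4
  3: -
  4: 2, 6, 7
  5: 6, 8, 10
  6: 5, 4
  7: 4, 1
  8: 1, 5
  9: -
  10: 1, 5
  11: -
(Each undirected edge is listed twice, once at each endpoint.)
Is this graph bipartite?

Color {0, 2, 3, 6, 7, 8, 9, 10, 11} black and {1, 4, 5} white. No edge joins two same-colored vertices, so the graph is bipartite.

Yes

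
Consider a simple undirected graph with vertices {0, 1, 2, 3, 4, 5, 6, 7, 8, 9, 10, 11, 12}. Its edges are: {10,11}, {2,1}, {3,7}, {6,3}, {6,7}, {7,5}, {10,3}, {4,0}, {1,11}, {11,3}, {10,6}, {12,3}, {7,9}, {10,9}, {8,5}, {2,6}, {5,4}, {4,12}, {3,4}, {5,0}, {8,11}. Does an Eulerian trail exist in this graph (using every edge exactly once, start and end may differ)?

Degrees: 0:2, 1:2, 2:2, 3:6, 4:4, 5:4, 6:4, 7:4, 8:2, 9:2, 10:4, 11:4, 12:2
Odd-degree vertices: none (0 total).
The non-isolated vertices are connected and exactly 0 have odd degree, so an Eulerian trail exists.

Yes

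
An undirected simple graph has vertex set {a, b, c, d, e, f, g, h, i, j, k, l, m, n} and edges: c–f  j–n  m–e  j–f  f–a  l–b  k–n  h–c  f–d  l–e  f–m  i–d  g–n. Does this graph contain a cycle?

The graph has 14 vertices, 13 edges, and 1 connected component.
Since 13 = 14 - 1, the graph is a forest and contains no cycle.

No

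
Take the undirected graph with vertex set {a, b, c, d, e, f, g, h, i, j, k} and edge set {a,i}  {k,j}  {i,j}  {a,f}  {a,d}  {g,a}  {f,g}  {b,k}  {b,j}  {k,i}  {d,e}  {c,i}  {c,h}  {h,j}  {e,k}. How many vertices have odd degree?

0

Degrees: a:4, b:2, c:2, d:2, e:2, f:2, g:2, h:2, i:4, j:4, k:4
Odd-degree vertices: none.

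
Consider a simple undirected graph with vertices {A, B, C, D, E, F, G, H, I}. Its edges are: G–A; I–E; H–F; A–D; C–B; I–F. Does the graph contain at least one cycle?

The graph has 9 vertices, 6 edges, and 3 connected components.
Since 6 = 9 - 3, the graph is a forest and contains no cycle.

No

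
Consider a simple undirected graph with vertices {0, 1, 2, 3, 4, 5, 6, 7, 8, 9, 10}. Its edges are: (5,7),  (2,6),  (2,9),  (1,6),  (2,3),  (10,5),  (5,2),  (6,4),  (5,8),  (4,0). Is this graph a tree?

The graph has 11 vertices and 10 edges.
It is connected with exactly 10 edges, hence acyclic — it is a tree.

Yes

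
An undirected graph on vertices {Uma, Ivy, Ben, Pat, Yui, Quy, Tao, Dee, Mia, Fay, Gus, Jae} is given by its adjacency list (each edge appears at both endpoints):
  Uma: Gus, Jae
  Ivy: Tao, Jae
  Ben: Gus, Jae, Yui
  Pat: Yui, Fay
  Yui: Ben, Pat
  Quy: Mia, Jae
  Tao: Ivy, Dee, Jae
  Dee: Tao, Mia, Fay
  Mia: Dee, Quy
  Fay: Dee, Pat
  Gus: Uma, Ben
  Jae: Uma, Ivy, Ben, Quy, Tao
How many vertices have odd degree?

Degrees: Uma:2, Ivy:2, Ben:3, Pat:2, Yui:2, Quy:2, Tao:3, Dee:3, Mia:2, Fay:2, Gus:2, Jae:5
Odd-degree vertices: Ben, Tao, Dee, Jae.

4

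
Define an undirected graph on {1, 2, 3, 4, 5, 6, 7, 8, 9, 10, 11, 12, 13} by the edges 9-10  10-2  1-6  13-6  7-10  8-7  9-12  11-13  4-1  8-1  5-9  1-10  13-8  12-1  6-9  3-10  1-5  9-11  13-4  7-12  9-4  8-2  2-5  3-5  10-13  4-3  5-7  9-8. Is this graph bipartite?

Color {4, 5, 6, 8, 10, 11, 12} black and {1, 2, 3, 7, 9, 13} white. No edge joins two same-colored vertices, so the graph is bipartite.

Yes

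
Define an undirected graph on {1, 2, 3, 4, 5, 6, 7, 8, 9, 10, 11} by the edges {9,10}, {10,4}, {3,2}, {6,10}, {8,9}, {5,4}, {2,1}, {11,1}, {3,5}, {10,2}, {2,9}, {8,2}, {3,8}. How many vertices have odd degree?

6

Degrees: 1:2, 2:5, 3:3, 4:2, 5:2, 6:1, 7:0, 8:3, 9:3, 10:4, 11:1
Odd-degree vertices: 2, 3, 6, 8, 9, 11.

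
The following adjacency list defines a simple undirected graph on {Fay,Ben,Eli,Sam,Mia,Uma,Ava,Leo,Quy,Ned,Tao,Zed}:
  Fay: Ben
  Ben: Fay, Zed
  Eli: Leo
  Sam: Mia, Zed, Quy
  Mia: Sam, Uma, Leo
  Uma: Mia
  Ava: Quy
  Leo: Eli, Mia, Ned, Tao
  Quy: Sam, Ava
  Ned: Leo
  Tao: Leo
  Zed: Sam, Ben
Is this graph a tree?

Yes

The graph has 12 vertices and 11 edges.
It is connected with exactly 11 edges, hence acyclic — it is a tree.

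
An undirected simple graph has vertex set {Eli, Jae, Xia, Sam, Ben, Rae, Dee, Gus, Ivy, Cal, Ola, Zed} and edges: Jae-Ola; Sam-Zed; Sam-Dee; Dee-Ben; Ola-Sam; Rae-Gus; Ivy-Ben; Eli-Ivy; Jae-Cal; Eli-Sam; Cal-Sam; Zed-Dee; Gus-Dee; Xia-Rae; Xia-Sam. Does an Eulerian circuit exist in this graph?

Yes

Degrees: Eli:2, Jae:2, Xia:2, Sam:6, Ben:2, Rae:2, Dee:4, Gus:2, Ivy:2, Cal:2, Ola:2, Zed:2
Every vertex has even degree and the edges form a single connected piece, so an Eulerian circuit exists.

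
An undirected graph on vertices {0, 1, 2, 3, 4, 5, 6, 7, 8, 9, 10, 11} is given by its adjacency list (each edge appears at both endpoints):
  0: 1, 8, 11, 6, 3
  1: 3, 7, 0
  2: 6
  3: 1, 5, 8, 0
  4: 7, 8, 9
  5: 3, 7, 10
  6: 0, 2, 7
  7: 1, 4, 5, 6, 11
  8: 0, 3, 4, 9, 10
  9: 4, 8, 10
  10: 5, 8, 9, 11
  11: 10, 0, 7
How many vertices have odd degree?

Degrees: 0:5, 1:3, 2:1, 3:4, 4:3, 5:3, 6:3, 7:5, 8:5, 9:3, 10:4, 11:3
Odd-degree vertices: 0, 1, 2, 4, 5, 6, 7, 8, 9, 11.

10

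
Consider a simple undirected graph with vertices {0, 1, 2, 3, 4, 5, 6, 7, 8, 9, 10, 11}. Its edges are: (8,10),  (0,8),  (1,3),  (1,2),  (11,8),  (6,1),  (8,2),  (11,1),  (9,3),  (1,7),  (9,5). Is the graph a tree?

The graph has 12 vertices and 11 edges.
It is not connected, so it is not a tree.

No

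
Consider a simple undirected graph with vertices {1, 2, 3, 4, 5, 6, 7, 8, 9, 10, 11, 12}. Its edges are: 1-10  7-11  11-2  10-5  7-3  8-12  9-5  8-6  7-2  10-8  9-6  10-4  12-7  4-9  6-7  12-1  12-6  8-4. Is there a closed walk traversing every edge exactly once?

Degrees: 1:2, 2:2, 3:1, 4:3, 5:2, 6:4, 7:5, 8:4, 9:3, 10:4, 11:2, 12:4
Vertices with odd degree: 3, 4, 7, 9. An Eulerian circuit requires all degrees even.

No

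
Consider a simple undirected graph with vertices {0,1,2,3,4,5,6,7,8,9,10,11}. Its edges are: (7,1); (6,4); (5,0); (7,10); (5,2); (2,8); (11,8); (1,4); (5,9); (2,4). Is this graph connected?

No

Component: {3}
Component: {0, 1, 2, 4, 5, 6, 7, 8, 9, 10, 11}
No edge joins these 2 groups, so the graph is disconnected.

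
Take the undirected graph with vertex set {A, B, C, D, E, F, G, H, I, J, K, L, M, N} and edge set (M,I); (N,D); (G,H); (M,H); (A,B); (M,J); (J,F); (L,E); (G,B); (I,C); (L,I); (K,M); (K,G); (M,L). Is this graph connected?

No

Component: {D, N}
Component: {A, B, C, E, F, G, H, I, J, K, L, M}
No edge joins these 2 groups, so the graph is disconnected.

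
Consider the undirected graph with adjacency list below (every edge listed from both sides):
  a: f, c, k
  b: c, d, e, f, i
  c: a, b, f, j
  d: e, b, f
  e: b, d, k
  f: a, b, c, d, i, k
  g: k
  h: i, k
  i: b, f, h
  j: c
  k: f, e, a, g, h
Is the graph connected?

Starting from a and exploring outward reaches every vertex (a, k, c, f, g, e, h, j, b, d, i); the graph is connected.

Yes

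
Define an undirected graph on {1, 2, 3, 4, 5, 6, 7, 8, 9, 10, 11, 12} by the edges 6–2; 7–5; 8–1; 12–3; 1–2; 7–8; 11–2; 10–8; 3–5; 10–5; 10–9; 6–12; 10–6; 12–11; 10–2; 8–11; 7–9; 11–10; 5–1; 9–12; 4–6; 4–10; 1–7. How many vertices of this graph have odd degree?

Degrees: 1:4, 2:4, 3:2, 4:2, 5:4, 6:4, 7:4, 8:4, 9:3, 10:7, 11:4, 12:4
Odd-degree vertices: 9, 10.

2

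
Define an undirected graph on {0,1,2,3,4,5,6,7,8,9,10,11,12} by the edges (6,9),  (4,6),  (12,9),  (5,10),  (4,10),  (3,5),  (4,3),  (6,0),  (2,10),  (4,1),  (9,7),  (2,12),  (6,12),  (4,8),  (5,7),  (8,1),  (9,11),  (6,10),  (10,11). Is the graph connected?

Starting from 0 and exploring outward reaches every vertex (0, 6, 10, 9, 4, 12, 5, 11, 2, 7, 8, 3, 1); the graph is connected.

Yes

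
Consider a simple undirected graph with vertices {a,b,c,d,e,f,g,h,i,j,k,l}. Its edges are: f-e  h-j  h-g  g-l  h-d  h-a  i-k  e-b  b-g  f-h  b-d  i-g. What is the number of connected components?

Component: {c}
Component: {a, b, d, e, f, g, h, i, j, k, l}

2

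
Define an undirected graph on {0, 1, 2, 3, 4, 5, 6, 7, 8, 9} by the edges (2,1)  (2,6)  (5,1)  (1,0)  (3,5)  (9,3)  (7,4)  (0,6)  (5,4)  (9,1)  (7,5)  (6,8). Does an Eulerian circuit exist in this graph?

No

Degrees: 0:2, 1:4, 2:2, 3:2, 4:2, 5:4, 6:3, 7:2, 8:1, 9:2
Vertices with odd degree: 6, 8. An Eulerian circuit requires all degrees even.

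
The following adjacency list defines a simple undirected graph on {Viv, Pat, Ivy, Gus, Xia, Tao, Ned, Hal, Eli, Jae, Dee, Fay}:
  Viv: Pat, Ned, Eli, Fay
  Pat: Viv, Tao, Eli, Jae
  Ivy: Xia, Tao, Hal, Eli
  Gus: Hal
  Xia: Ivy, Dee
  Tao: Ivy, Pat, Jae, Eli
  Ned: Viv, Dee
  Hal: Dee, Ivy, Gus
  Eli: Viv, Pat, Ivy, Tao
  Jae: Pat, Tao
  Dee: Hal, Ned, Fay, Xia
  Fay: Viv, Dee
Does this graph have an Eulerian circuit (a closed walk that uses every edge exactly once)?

Degrees: Viv:4, Pat:4, Ivy:4, Gus:1, Xia:2, Tao:4, Ned:2, Hal:3, Eli:4, Jae:2, Dee:4, Fay:2
Vertices with odd degree: Gus, Hal. An Eulerian circuit requires all degrees even.

No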